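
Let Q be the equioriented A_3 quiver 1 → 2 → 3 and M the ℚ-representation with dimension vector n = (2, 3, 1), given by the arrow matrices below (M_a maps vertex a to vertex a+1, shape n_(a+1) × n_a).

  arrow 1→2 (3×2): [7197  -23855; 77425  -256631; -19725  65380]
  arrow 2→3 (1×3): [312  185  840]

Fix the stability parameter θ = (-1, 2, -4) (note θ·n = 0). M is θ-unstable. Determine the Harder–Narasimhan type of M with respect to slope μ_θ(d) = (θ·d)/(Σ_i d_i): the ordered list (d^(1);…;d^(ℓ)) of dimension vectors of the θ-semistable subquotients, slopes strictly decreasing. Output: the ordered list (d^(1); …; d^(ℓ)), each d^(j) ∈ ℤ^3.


Barcode: M ≅ I[1,2], I[1,3], I[2,2]. HN layers by μ_θ (2 steps, strictly decreasing):
  μ^(1)=2; μ^(2)=-1

((0, 2, 0); (2, 1, 1))


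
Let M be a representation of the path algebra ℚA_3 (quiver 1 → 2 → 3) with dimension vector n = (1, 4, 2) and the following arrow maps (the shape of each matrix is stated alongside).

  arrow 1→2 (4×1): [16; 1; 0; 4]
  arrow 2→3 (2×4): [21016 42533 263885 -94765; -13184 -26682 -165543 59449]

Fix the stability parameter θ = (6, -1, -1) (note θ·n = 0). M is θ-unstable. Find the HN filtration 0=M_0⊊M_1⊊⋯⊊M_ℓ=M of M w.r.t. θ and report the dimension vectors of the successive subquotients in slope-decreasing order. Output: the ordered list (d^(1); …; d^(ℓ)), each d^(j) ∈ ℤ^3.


Via rank(M_{q-1}∘⋯∘M_p): M ≅ I[1,3], I[2,2]^2, I[2,3].
μ_θ-semistable layers: μ^(1)=4/3; μ^(2)=-1

((1, 1, 1); (0, 3, 1))


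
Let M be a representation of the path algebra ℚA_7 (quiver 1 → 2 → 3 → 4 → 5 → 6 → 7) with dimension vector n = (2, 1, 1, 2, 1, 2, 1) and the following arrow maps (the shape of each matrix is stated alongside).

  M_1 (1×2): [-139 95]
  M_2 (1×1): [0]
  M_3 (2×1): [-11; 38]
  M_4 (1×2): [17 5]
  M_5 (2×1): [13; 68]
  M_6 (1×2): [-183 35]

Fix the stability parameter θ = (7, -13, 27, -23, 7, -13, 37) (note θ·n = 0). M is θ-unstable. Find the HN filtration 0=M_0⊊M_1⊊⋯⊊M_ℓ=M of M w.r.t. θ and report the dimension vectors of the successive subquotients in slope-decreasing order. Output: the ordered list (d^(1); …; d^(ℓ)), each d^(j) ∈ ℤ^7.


Barcode: M ≅ I[1,1], I[1,2], I[3,7], I[4,4], I[6,6]. HN layers by μ_θ (6 steps, strictly decreasing):
  μ^(1)=37; μ^(2)=7; μ^(3)=-1/2; μ^(4)=-3; μ^(5)=-13; μ^(6)=-23

((0, 0, 0, 0, 0, 0, 1); (1, 0, 0, 0, 0, 0, 0); (0, 0, 1, 1, 1, 1, 0); (1, 1, 0, 0, 0, 0, 0); (0, 0, 0, 0, 0, 1, 0); (0, 0, 0, 1, 0, 0, 0))


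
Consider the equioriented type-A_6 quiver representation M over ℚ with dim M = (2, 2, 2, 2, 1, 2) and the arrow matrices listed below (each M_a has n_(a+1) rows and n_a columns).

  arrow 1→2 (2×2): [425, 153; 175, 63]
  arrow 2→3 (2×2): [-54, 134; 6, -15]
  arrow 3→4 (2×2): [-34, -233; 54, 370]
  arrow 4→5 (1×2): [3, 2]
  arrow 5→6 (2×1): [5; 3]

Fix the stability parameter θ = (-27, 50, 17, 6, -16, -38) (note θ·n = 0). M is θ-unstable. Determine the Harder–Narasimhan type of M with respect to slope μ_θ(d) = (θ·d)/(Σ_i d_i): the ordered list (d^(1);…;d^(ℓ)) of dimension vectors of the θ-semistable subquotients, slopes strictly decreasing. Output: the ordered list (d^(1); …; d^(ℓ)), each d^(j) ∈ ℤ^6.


Barcode: M ≅ I[1,1], I[1,6], I[2,4], I[6,6]. HN layers by μ_θ (4 steps, strictly decreasing):
  μ^(1)=73/3; μ^(2)=19/5; μ^(3)=-27; μ^(4)=-38

((0, 1, 1, 1, 0, 0); (0, 1, 1, 1, 1, 1); (2, 0, 0, 0, 0, 0); (0, 0, 0, 0, 0, 1))


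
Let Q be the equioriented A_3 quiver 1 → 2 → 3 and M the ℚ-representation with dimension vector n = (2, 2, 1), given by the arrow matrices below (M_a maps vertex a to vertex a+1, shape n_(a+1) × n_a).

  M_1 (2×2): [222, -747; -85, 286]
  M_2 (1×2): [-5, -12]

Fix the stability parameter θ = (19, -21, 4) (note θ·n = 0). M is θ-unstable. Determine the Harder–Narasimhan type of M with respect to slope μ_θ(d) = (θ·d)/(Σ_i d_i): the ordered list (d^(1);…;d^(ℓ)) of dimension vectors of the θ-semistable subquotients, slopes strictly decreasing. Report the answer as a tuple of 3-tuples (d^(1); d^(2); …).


Interval decomposition of M: I[1,2], I[1,3].
HN type (ℓ=2): μ^(1)=4; μ^(2)=-1

((0, 0, 1); (2, 2, 0))


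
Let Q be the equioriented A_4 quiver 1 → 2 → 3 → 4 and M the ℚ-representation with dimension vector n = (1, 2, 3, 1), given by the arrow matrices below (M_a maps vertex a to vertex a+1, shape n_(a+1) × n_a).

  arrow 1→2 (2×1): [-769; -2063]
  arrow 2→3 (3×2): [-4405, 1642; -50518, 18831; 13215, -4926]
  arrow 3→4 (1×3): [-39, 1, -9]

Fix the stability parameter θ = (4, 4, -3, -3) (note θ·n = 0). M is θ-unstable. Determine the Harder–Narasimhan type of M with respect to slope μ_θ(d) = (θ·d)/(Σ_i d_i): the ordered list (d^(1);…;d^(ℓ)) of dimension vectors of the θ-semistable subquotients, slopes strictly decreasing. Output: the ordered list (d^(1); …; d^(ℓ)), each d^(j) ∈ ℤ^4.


Via rank(M_{q-1}∘⋯∘M_p): M ≅ I[1,4], I[2,3], I[3,3].
μ_θ-semistable layers: μ^(1)=1/2; μ^(2)=-3

((1, 2, 2, 1); (0, 0, 1, 0))


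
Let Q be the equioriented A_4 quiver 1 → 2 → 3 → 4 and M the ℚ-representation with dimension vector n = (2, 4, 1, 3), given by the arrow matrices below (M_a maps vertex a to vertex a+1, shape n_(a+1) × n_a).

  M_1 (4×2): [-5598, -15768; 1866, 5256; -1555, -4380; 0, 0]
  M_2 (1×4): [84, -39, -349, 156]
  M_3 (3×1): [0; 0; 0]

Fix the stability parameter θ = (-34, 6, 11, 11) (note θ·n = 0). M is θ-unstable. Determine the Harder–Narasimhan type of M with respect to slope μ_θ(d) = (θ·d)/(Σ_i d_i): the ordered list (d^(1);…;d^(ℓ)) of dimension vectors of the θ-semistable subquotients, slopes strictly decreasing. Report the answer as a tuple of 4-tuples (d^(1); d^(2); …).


Via rank(M_{q-1}∘⋯∘M_p): M ≅ I[1,1], I[1,3], I[2,2]^3, I[4,4]^3.
μ_θ-semistable layers: μ^(1)=11; μ^(2)=6; μ^(3)=-34

((0, 0, 1, 3); (0, 4, 0, 0); (2, 0, 0, 0))


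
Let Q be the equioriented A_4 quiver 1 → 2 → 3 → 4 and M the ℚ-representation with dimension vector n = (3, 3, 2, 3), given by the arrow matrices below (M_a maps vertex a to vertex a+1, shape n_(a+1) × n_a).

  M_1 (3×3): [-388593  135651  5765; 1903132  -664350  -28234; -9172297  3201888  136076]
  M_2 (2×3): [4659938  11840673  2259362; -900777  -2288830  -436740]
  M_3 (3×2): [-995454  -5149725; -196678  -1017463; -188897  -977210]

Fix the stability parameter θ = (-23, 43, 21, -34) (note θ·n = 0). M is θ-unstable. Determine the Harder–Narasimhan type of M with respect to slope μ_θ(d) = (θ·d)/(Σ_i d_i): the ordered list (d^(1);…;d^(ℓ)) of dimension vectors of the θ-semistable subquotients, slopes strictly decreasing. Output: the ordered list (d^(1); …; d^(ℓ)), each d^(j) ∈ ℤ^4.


Via rank(M_{q-1}∘⋯∘M_p): M ≅ I[1,1], I[1,2], I[1,4], I[2,4], I[4,4].
μ_θ-semistable layers: μ^(1)=43; μ^(2)=10; μ^(3)=-23; μ^(4)=-34

((0, 1, 0, 0); (0, 2, 2, 2); (3, 0, 0, 0); (0, 0, 0, 1))


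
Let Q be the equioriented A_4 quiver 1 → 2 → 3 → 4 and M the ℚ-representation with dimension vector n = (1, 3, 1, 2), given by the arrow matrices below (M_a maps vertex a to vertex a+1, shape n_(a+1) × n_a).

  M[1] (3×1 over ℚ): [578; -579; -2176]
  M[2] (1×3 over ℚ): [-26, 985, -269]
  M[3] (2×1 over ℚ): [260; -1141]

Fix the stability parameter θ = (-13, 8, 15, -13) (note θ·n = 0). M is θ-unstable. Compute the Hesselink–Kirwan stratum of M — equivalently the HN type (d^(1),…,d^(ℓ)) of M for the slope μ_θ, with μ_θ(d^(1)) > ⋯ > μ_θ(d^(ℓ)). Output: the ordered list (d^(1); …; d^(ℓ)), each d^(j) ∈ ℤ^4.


Via rank(M_{q-1}∘⋯∘M_p): M ≅ I[1,4], I[2,2]^2, I[4,4].
μ_θ-semistable layers: μ^(1)=8; μ^(2)=10/3; μ^(3)=-13

((0, 2, 0, 0); (0, 1, 1, 1); (1, 0, 0, 1))


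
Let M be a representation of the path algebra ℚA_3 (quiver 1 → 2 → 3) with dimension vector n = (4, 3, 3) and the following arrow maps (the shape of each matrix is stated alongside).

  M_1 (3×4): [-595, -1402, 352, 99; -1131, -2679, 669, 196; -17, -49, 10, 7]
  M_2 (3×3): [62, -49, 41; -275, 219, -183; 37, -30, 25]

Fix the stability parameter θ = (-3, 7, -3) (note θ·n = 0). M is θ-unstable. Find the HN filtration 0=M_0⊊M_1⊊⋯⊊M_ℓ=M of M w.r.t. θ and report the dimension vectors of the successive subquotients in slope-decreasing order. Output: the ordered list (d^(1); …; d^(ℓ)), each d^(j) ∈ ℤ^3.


Barcode: M ≅ I[1,1], I[1,3]^3. HN layers by μ_θ (2 steps, strictly decreasing):
  μ^(1)=2; μ^(2)=-3

((0, 3, 3); (4, 0, 0))


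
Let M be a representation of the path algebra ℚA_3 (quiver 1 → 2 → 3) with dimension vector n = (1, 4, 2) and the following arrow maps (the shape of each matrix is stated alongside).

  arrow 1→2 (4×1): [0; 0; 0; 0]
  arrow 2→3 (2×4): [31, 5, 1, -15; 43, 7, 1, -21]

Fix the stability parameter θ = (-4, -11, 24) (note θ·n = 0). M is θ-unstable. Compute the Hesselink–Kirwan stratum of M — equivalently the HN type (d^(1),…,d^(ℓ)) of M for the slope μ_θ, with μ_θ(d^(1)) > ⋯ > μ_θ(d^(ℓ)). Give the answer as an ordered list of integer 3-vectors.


Interval decomposition of M: I[1,1], I[2,2]^2, I[2,3]^2.
HN type (ℓ=3): μ^(1)=24; μ^(2)=-4; μ^(3)=-11

((0, 0, 2); (1, 0, 0); (0, 4, 0))


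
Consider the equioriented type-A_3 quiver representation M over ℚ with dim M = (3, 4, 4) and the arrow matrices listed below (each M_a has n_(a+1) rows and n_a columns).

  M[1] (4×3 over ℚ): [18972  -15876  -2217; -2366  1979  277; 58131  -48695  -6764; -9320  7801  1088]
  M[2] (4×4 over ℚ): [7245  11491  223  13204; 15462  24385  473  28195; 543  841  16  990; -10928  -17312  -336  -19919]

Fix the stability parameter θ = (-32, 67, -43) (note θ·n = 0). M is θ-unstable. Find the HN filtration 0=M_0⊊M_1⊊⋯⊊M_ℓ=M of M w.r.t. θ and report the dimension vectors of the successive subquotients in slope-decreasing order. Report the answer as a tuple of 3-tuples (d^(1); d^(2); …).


Via rank(M_{q-1}∘⋯∘M_p): M ≅ I[1,3]^3, I[2,3].
μ_θ-semistable layers: μ^(1)=12; μ^(2)=-32

((0, 4, 4); (3, 0, 0))


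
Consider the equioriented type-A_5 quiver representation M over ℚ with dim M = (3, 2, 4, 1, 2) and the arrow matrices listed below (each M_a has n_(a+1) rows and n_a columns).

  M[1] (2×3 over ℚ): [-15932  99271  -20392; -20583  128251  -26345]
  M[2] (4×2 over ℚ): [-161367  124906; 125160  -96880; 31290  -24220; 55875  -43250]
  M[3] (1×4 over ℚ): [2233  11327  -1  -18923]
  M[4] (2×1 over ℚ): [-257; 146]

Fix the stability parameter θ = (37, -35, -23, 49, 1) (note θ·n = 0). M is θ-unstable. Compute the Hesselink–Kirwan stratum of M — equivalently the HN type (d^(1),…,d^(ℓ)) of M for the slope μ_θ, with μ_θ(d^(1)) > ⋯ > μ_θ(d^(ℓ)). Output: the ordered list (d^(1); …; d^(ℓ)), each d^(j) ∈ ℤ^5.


Barcode: M ≅ I[1,1], I[1,2], I[1,5], I[3,3]^3, I[5,5]. HN layers by μ_θ (5 steps, strictly decreasing):
  μ^(1)=37; μ^(2)=25; μ^(3)=1; μ^(4)=-7; μ^(5)=-23

((1, 0, 0, 0, 0); (0, 0, 0, 1, 1); (1, 1, 0, 0, 1); (1, 1, 1, 0, 0); (0, 0, 3, 0, 0))


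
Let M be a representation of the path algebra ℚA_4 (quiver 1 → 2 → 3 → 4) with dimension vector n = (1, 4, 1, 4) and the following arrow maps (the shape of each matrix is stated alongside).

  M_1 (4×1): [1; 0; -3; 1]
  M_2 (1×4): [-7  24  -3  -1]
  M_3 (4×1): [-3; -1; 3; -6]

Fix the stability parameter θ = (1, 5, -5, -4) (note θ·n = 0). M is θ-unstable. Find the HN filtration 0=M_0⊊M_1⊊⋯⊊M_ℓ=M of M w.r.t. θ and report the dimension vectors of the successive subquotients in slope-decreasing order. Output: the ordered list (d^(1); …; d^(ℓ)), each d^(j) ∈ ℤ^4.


Via rank(M_{q-1}∘⋯∘M_p): M ≅ I[1,4], I[2,2]^3, I[4,4]^3.
μ_θ-semistable layers: μ^(1)=5; μ^(2)=-3/4; μ^(3)=-4

((0, 3, 0, 0); (1, 1, 1, 1); (0, 0, 0, 3))


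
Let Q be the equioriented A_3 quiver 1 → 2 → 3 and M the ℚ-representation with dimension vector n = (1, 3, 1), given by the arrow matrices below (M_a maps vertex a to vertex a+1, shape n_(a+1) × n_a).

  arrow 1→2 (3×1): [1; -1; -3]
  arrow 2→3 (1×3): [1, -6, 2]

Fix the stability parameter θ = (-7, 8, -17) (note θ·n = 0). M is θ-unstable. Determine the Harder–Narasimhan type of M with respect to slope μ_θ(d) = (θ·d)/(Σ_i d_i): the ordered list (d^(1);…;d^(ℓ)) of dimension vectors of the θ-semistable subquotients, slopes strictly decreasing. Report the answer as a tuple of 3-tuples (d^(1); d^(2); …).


Interval decomposition of M: I[1,3], I[2,2]^2.
HN type (ℓ=3): μ^(1)=8; μ^(2)=-9/2; μ^(3)=-7

((0, 2, 0); (0, 1, 1); (1, 0, 0))


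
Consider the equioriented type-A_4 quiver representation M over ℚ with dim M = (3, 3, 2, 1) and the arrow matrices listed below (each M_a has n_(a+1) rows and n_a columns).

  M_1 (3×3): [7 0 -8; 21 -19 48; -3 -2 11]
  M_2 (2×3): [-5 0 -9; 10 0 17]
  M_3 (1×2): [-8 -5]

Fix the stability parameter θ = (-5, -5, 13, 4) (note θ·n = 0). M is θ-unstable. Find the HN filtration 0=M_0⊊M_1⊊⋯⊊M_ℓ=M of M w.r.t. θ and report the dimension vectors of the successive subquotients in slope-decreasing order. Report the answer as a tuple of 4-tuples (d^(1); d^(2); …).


Barcode: M ≅ I[1,2], I[1,3], I[1,4]. HN layers by μ_θ (3 steps, strictly decreasing):
  μ^(1)=13; μ^(2)=17/2; μ^(3)=-5

((0, 0, 1, 0); (0, 0, 1, 1); (3, 3, 0, 0))


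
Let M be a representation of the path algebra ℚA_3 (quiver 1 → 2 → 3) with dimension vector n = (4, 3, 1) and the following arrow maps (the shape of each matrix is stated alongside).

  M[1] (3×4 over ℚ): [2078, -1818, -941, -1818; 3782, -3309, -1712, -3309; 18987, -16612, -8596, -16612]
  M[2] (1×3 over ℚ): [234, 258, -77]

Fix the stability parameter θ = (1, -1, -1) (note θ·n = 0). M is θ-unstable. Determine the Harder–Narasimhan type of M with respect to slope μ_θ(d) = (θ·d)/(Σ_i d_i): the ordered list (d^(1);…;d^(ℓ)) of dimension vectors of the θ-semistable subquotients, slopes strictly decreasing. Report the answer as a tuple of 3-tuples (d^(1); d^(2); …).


Interval decomposition of M: I[1,1], I[1,2]^2, I[1,3].
HN type (ℓ=3): μ^(1)=1; μ^(2)=0; μ^(3)=-1/3

((1, 0, 0); (2, 2, 0); (1, 1, 1))


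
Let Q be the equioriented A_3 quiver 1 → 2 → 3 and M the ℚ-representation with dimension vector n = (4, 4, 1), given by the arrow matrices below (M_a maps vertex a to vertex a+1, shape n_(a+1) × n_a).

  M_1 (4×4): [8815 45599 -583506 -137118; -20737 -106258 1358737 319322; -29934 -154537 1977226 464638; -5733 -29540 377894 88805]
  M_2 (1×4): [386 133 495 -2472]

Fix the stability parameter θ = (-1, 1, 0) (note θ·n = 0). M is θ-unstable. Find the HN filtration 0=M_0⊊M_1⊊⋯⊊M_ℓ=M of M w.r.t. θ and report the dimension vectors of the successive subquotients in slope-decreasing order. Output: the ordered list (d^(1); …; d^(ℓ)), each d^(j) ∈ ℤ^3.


Barcode: M ≅ I[1,2]^3, I[1,3]. HN layers by μ_θ (3 steps, strictly decreasing):
  μ^(1)=1; μ^(2)=1/2; μ^(3)=-1

((0, 3, 0); (0, 1, 1); (4, 0, 0))


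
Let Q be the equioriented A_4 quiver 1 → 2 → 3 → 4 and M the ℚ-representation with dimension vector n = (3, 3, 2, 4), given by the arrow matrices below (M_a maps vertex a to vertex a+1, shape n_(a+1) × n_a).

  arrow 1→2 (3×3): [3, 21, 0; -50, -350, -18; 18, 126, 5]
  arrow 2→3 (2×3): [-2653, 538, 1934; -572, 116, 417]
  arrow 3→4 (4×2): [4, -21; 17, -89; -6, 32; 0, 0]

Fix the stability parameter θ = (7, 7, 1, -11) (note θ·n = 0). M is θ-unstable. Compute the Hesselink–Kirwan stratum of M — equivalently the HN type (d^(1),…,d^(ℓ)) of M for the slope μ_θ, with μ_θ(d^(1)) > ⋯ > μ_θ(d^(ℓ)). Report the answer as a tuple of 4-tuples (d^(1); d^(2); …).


Via rank(M_{q-1}∘⋯∘M_p): M ≅ I[1,1], I[1,4]^2, I[2,2], I[4,4]^2.
μ_θ-semistable layers: μ^(1)=7; μ^(2)=1; μ^(3)=-11

((1, 1, 0, 0); (2, 2, 2, 2); (0, 0, 0, 2))


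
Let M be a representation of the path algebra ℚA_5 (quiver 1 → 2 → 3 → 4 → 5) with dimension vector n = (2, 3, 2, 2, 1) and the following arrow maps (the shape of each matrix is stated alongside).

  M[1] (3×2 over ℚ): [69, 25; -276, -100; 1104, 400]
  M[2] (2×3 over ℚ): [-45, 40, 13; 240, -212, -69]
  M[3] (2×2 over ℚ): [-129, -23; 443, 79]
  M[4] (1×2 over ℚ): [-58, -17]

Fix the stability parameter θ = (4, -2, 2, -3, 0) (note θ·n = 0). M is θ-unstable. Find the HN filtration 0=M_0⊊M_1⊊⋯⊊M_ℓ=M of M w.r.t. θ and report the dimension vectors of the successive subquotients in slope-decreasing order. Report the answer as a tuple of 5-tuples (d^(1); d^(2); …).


Via rank(M_{q-1}∘⋯∘M_p): M ≅ I[1,1], I[1,5], I[2,2], I[2,4].
μ_θ-semistable layers: μ^(1)=4; μ^(2)=1/5; μ^(3)=-1/2; μ^(4)=-2

((1, 0, 0, 0, 0); (1, 1, 1, 1, 1); (0, 0, 1, 1, 0); (0, 2, 0, 0, 0))


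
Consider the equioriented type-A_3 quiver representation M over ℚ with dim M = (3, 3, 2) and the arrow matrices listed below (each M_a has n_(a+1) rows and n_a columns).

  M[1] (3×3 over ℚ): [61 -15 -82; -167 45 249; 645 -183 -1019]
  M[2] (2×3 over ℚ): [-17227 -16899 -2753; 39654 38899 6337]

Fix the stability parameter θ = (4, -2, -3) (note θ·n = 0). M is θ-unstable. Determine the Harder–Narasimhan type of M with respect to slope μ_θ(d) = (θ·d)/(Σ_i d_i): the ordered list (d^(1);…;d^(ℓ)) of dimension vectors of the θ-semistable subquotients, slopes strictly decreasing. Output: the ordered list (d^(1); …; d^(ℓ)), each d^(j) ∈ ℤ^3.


Barcode: M ≅ I[1,1], I[1,2], I[1,3], I[2,3]. HN layers by μ_θ (4 steps, strictly decreasing):
  μ^(1)=4; μ^(2)=1; μ^(3)=-1/3; μ^(4)=-5/2

((1, 0, 0); (1, 1, 0); (1, 1, 1); (0, 1, 1))


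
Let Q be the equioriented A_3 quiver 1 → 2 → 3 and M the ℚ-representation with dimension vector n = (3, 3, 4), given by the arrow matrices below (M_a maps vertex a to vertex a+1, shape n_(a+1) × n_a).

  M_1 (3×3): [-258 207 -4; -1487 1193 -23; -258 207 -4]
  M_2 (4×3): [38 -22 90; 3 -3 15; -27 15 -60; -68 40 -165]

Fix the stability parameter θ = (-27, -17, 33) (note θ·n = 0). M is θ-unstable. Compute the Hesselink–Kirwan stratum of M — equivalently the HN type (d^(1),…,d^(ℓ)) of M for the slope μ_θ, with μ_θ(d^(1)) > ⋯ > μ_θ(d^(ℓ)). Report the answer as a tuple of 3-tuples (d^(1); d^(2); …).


Barcode: M ≅ I[1,1], I[1,3]^2, I[2,2], I[3,3]^2. HN layers by μ_θ (3 steps, strictly decreasing):
  μ^(1)=33; μ^(2)=-17; μ^(3)=-27

((0, 0, 4); (0, 3, 0); (3, 0, 0))


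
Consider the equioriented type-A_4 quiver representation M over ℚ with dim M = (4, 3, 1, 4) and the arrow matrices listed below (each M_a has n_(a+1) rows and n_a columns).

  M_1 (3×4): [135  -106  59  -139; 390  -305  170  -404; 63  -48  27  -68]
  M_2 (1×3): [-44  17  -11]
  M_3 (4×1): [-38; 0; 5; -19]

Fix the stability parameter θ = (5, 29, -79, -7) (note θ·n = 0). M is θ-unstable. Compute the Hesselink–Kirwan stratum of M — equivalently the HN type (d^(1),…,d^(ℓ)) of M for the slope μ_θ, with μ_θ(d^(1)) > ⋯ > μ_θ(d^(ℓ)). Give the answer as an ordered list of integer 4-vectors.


Via rank(M_{q-1}∘⋯∘M_p): M ≅ I[1,1], I[1,2]^2, I[1,4], I[4,4]^3.
μ_θ-semistable layers: μ^(1)=29; μ^(2)=5; μ^(3)=-7; μ^(4)=-15

((0, 2, 0, 0); (3, 0, 0, 0); (0, 0, 0, 4); (1, 1, 1, 0))


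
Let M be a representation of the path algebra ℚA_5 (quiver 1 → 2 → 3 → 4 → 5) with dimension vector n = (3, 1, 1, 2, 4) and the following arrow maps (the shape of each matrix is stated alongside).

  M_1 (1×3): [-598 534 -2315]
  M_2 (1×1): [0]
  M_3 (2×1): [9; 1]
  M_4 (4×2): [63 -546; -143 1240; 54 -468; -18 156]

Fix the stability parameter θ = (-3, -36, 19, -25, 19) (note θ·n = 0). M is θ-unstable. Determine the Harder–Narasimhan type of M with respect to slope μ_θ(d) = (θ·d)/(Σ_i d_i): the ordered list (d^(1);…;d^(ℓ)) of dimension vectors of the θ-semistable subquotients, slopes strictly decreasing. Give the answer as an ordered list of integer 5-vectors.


Via rank(M_{q-1}∘⋯∘M_p): M ≅ I[1,1]^2, I[1,2], I[3,5], I[4,5], I[5,5]^2.
μ_θ-semistable layers: μ^(1)=19; μ^(2)=-3; μ^(3)=-39/2; μ^(4)=-25

((0, 0, 0, 0, 4); (2, 0, 1, 1, 0); (1, 1, 0, 0, 0); (0, 0, 0, 1, 0))


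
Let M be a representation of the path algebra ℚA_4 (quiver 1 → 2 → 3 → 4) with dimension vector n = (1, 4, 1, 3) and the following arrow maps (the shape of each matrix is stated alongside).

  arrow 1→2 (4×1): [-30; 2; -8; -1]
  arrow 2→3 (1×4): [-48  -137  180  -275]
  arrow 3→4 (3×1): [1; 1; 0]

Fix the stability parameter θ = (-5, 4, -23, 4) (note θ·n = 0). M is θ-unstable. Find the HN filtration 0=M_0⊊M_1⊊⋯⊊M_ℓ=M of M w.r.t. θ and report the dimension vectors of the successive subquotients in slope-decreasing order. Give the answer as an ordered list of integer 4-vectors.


Interval decomposition of M: I[1,4], I[2,2]^3, I[4,4]^2.
HN type (ℓ=2): μ^(1)=4; μ^(2)=-8

((0, 3, 0, 3); (1, 1, 1, 0))


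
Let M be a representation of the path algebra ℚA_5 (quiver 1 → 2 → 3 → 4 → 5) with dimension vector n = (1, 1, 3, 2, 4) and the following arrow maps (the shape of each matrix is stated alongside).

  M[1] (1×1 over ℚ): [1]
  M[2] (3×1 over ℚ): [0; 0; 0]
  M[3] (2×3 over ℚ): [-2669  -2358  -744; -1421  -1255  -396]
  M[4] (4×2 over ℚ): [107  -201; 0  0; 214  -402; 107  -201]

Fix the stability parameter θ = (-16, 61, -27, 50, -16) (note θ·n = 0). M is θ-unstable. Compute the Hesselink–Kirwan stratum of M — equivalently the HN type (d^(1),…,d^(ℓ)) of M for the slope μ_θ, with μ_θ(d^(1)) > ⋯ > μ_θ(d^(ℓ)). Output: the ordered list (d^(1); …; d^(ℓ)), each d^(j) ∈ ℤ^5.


Via rank(M_{q-1}∘⋯∘M_p): M ≅ I[1,2], I[3,3], I[3,4], I[3,5], I[5,5]^3.
μ_θ-semistable layers: μ^(1)=61; μ^(2)=50; μ^(3)=17; μ^(4)=-16; μ^(5)=-27

((0, 1, 0, 0, 0); (0, 0, 0, 1, 0); (0, 0, 0, 1, 1); (1, 0, 0, 0, 3); (0, 0, 3, 0, 0))


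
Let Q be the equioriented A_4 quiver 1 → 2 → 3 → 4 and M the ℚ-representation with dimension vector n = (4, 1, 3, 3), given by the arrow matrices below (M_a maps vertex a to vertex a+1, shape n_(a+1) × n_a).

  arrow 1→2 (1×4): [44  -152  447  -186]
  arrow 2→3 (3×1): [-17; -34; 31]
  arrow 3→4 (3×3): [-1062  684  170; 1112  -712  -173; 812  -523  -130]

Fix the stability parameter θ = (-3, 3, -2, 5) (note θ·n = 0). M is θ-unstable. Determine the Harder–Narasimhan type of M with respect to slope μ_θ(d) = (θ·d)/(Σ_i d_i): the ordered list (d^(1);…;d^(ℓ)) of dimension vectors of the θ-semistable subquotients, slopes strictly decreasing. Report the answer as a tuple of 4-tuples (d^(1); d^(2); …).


Barcode: M ≅ I[1,1]^3, I[1,4], I[3,4]^2. HN layers by μ_θ (4 steps, strictly decreasing):
  μ^(1)=5; μ^(2)=1/2; μ^(3)=-2; μ^(4)=-3

((0, 0, 0, 3); (0, 1, 1, 0); (0, 0, 2, 0); (4, 0, 0, 0))


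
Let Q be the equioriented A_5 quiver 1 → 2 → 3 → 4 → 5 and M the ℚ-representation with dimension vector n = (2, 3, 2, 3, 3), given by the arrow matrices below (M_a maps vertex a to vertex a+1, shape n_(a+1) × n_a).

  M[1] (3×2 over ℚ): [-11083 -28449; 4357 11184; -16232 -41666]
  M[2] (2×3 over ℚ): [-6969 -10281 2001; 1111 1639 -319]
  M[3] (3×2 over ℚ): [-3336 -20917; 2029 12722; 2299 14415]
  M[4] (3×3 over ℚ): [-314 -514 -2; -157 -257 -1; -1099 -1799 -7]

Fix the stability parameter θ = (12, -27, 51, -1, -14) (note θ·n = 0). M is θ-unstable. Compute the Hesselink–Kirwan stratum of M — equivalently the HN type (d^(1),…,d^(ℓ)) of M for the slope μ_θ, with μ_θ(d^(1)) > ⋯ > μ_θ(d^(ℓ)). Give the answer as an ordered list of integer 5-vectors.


Interval decomposition of M: I[1,2], I[1,4], I[2,2], I[3,4], I[4,5], I[5,5]^2.
HN type (ℓ=4): μ^(1)=25; μ^(2)=-15/2; μ^(3)=-14; μ^(4)=-27

((0, 0, 2, 2, 0); (2, 2, 0, 1, 1); (0, 0, 0, 0, 2); (0, 1, 0, 0, 0))


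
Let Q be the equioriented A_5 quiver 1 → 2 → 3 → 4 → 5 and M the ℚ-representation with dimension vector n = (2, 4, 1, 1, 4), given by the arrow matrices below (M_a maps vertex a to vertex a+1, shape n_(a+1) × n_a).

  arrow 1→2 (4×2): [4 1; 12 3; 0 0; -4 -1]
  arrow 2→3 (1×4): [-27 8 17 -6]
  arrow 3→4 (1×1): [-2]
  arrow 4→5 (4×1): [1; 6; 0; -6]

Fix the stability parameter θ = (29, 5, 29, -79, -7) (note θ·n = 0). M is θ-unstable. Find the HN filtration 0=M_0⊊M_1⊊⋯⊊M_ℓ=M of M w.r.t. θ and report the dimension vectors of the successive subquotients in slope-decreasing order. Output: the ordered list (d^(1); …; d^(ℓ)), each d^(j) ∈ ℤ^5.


Via rank(M_{q-1}∘⋯∘M_p): M ≅ I[1,1], I[1,5], I[2,2]^3, I[5,5]^3.
μ_θ-semistable layers: μ^(1)=29; μ^(2)=5; μ^(3)=-23/5; μ^(4)=-7

((1, 0, 0, 0, 0); (0, 3, 0, 0, 0); (1, 1, 1, 1, 1); (0, 0, 0, 0, 3))


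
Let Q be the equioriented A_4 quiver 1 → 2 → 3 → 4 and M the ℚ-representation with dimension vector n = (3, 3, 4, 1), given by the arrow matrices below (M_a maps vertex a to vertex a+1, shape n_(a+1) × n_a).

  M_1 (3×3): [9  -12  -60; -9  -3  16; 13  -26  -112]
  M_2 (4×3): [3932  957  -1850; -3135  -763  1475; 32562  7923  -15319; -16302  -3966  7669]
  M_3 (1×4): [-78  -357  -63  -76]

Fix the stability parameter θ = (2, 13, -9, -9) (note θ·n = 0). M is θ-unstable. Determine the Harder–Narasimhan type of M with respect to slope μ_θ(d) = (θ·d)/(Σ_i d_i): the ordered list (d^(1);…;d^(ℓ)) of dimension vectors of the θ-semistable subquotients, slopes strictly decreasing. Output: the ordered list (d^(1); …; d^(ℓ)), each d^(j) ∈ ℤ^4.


Via rank(M_{q-1}∘⋯∘M_p): M ≅ I[1,3]^2, I[1,4], I[3,3].
μ_θ-semistable layers: μ^(1)=2; μ^(2)=-3/4; μ^(3)=-9

((2, 2, 2, 0); (1, 1, 1, 1); (0, 0, 1, 0))


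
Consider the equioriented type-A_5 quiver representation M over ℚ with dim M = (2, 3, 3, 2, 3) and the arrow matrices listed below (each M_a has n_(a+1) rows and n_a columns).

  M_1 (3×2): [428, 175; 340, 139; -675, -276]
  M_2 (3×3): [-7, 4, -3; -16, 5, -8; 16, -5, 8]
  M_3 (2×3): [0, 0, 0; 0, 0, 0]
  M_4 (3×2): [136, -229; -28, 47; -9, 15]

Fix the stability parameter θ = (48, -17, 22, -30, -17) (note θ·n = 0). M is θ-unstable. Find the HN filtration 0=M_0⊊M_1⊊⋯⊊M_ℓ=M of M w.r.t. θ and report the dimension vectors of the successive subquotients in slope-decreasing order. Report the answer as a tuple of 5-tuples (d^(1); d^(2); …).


Barcode: M ≅ I[1,3]^2, I[2,2], I[3,3], I[4,5]^2, I[5,5]. HN layers by μ_θ (4 steps, strictly decreasing):
  μ^(1)=22; μ^(2)=31/2; μ^(3)=-17; μ^(4)=-30

((0, 0, 3, 0, 0); (2, 2, 0, 0, 0); (0, 1, 0, 0, 3); (0, 0, 0, 2, 0))


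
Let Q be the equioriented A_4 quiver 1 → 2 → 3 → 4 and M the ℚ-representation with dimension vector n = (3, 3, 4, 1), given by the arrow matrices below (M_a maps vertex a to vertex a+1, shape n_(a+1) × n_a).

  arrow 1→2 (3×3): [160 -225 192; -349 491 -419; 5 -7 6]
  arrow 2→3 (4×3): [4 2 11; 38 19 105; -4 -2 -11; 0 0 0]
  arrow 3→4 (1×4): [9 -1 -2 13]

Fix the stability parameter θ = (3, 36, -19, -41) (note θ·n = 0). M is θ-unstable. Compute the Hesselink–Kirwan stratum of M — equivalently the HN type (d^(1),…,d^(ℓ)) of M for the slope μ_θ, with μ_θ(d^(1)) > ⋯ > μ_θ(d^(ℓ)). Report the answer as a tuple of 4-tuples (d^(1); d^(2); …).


Barcode: M ≅ I[1,2], I[1,3], I[1,4], I[3,3]^2. HN layers by μ_θ (5 steps, strictly decreasing):
  μ^(1)=36; μ^(2)=17/2; μ^(3)=3; μ^(4)=-21/4; μ^(5)=-19

((0, 1, 0, 0); (0, 1, 1, 0); (2, 0, 0, 0); (1, 1, 1, 1); (0, 0, 2, 0))


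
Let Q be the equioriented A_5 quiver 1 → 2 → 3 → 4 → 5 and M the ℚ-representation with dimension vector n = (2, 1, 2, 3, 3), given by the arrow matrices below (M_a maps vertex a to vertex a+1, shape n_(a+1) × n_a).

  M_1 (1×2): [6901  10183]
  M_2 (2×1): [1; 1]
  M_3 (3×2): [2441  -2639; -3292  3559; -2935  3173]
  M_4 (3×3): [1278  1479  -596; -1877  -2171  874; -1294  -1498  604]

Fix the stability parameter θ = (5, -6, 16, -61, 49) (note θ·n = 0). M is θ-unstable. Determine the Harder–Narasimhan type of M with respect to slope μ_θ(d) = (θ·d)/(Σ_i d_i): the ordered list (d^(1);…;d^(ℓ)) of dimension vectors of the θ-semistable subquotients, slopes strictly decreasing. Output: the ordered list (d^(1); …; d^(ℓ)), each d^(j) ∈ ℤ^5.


Interval decomposition of M: I[1,1], I[1,5], I[3,5], I[4,4], I[5,5].
HN type (ℓ=5): μ^(1)=49; μ^(2)=5; μ^(3)=-23/2; μ^(4)=-45/2; μ^(5)=-61

((0, 0, 0, 0, 3); (1, 0, 0, 0, 0); (1, 1, 1, 1, 0); (0, 0, 1, 1, 0); (0, 0, 0, 1, 0))


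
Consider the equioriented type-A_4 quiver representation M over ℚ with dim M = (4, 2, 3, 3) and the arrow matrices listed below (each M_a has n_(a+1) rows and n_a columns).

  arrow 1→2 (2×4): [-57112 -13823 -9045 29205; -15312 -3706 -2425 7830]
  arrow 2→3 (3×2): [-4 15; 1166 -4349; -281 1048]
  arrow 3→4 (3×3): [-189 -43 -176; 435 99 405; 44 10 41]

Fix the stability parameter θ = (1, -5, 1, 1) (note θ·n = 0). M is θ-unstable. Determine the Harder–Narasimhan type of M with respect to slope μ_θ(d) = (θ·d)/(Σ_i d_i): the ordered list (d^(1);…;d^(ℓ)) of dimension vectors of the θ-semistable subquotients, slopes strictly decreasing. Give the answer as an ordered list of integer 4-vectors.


Via rank(M_{q-1}∘⋯∘M_p): M ≅ I[1,1]^2, I[1,3], I[1,4], I[3,4], I[4,4].
μ_θ-semistable layers: μ^(1)=1; μ^(2)=-2

((2, 0, 3, 3); (2, 2, 0, 0))


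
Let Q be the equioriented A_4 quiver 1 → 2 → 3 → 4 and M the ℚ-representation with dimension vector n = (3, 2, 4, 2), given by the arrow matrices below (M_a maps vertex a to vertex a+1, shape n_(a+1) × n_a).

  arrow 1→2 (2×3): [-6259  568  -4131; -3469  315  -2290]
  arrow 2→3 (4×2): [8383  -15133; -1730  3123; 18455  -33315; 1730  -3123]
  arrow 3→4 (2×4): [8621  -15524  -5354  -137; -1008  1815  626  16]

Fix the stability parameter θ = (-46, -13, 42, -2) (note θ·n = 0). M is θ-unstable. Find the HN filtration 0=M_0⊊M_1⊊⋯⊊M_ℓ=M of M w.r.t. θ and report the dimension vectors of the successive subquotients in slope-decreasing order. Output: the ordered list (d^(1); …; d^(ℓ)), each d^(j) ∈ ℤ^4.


Barcode: M ≅ I[1,1], I[1,4]^2, I[3,3]^2. HN layers by μ_θ (4 steps, strictly decreasing):
  μ^(1)=42; μ^(2)=20; μ^(3)=-13; μ^(4)=-46

((0, 0, 2, 0); (0, 0, 2, 2); (0, 2, 0, 0); (3, 0, 0, 0))


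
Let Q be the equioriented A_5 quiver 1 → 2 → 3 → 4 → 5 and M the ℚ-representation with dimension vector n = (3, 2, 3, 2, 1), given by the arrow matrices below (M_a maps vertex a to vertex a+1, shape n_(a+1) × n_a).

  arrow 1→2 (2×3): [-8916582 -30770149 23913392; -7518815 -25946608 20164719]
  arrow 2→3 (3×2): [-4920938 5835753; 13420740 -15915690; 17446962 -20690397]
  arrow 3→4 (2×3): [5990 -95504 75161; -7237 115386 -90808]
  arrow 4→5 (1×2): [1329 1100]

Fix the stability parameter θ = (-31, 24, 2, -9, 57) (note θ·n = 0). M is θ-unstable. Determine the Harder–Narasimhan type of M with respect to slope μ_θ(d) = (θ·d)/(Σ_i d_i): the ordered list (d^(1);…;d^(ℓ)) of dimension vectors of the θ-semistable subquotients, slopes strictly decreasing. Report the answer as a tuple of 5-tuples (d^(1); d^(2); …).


Interval decomposition of M: I[1,1], I[1,2], I[1,5], I[3,3], I[3,4].
HN type (ℓ=6): μ^(1)=57; μ^(2)=24; μ^(3)=17/3; μ^(4)=2; μ^(5)=-7/2; μ^(6)=-31

((0, 0, 0, 0, 1); (0, 1, 0, 0, 0); (0, 1, 1, 1, 0); (0, 0, 1, 0, 0); (0, 0, 1, 1, 0); (3, 0, 0, 0, 0))


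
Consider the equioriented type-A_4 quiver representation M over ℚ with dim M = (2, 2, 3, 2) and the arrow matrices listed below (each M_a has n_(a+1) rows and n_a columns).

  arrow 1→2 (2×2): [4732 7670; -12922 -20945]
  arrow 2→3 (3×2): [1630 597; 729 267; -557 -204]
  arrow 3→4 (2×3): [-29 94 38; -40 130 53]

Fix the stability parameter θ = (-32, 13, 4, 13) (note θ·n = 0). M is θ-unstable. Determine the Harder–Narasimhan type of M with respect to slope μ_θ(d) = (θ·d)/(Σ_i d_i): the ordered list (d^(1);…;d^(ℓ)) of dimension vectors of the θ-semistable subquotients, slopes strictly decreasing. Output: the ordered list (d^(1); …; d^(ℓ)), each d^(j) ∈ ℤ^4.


Interval decomposition of M: I[1,1], I[1,4], I[2,4], I[3,3].
HN type (ℓ=4): μ^(1)=13; μ^(2)=17/2; μ^(3)=4; μ^(4)=-32

((0, 0, 0, 2); (0, 2, 2, 0); (0, 0, 1, 0); (2, 0, 0, 0))


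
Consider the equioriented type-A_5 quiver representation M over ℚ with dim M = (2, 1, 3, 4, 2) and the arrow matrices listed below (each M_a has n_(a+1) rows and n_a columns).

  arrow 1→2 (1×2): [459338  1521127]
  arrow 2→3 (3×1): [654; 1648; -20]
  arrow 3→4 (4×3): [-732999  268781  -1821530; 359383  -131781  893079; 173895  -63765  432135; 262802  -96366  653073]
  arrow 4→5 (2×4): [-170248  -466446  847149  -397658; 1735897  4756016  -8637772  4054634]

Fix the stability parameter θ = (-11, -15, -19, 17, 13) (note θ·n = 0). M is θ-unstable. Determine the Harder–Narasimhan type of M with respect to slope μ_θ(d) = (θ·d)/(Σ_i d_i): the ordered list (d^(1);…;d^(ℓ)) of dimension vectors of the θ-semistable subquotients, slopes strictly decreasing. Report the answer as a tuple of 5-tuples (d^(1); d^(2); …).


Interval decomposition of M: I[1,1], I[1,5], I[3,3], I[3,5], I[4,4]^2.
HN type (ℓ=5): μ^(1)=17; μ^(2)=15; μ^(3)=-11; μ^(4)=-15; μ^(5)=-19

((0, 0, 0, 2, 0); (0, 0, 0, 2, 2); (1, 0, 0, 0, 0); (1, 1, 1, 0, 0); (0, 0, 2, 0, 0))


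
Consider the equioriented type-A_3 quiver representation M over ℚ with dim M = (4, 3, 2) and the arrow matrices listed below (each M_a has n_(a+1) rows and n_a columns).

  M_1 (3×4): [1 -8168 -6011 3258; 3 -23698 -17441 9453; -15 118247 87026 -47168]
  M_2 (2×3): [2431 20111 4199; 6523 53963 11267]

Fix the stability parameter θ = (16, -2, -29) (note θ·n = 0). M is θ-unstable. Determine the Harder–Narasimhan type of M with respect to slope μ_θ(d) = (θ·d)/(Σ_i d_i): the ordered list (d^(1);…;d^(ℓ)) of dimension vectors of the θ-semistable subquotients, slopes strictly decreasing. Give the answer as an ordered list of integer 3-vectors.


Barcode: M ≅ I[1,1], I[1,2]^2, I[1,3], I[3,3]. HN layers by μ_θ (4 steps, strictly decreasing):
  μ^(1)=16; μ^(2)=7; μ^(3)=-5; μ^(4)=-29

((1, 0, 0); (2, 2, 0); (1, 1, 1); (0, 0, 1))


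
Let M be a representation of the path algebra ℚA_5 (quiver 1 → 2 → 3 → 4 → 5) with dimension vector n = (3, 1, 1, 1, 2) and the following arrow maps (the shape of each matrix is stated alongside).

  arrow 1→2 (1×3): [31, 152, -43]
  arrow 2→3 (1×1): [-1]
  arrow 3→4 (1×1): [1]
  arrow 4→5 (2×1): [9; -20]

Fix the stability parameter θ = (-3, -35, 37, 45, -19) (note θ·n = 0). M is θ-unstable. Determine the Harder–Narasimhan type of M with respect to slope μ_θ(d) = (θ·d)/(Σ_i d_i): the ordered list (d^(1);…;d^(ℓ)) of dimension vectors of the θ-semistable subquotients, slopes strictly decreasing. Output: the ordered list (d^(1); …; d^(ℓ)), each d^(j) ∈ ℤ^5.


Barcode: M ≅ I[1,1]^2, I[1,5], I[5,5]. HN layers by μ_θ (3 steps, strictly decreasing):
  μ^(1)=21; μ^(2)=-3; μ^(3)=-19

((0, 0, 1, 1, 1); (2, 0, 0, 0, 0); (1, 1, 0, 0, 1))


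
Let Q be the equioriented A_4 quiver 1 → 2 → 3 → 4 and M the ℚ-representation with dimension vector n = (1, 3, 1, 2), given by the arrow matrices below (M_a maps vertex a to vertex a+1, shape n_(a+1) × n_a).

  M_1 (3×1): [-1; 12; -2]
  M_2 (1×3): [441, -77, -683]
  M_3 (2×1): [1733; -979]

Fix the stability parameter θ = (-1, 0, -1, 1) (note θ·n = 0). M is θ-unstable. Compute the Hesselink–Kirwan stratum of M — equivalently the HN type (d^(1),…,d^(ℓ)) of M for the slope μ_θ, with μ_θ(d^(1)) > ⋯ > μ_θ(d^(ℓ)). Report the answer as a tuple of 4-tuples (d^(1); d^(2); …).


Via rank(M_{q-1}∘⋯∘M_p): M ≅ I[1,4], I[2,2]^2, I[4,4].
μ_θ-semistable layers: μ^(1)=1; μ^(2)=0; μ^(3)=-1/2; μ^(4)=-1

((0, 0, 0, 2); (0, 2, 0, 0); (0, 1, 1, 0); (1, 0, 0, 0))


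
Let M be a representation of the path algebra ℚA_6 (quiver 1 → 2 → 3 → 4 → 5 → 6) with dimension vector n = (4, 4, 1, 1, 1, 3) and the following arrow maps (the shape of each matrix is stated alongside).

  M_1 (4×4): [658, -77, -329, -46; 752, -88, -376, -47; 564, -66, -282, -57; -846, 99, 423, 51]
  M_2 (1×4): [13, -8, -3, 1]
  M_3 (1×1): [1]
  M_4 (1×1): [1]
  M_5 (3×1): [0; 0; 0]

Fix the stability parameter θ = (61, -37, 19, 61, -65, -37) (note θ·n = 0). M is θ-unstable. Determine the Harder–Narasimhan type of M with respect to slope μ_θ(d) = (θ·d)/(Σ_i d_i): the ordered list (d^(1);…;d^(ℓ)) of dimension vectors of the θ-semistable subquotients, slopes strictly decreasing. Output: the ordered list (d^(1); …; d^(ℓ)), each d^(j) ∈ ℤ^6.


Via rank(M_{q-1}∘⋯∘M_p): M ≅ I[1,1]^2, I[1,2]^2, I[2,2], I[2,5], I[6,6]^3.
μ_θ-semistable layers: μ^(1)=61; μ^(2)=12; μ^(3)=5; μ^(4)=-37

((2, 0, 0, 0, 0, 0); (2, 2, 0, 0, 0, 0); (0, 0, 1, 1, 1, 0); (0, 2, 0, 0, 0, 3))


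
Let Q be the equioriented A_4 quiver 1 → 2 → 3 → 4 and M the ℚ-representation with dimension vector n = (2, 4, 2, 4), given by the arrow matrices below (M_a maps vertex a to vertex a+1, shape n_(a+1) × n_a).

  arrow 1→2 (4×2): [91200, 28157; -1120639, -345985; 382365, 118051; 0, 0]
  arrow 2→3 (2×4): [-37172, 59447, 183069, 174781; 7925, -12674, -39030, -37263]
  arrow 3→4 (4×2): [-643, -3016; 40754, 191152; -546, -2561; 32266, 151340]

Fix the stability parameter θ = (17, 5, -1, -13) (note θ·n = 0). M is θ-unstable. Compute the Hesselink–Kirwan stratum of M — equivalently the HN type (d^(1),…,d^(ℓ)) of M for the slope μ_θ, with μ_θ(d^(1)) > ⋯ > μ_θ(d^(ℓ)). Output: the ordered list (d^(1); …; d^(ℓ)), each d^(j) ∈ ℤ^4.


Interval decomposition of M: I[1,2], I[1,4], I[2,2], I[2,4], I[4,4]^2.
HN type (ℓ=5): μ^(1)=11; μ^(2)=5; μ^(3)=2; μ^(4)=-3; μ^(5)=-13

((1, 1, 0, 0); (0, 1, 0, 0); (1, 1, 1, 1); (0, 1, 1, 1); (0, 0, 0, 2))


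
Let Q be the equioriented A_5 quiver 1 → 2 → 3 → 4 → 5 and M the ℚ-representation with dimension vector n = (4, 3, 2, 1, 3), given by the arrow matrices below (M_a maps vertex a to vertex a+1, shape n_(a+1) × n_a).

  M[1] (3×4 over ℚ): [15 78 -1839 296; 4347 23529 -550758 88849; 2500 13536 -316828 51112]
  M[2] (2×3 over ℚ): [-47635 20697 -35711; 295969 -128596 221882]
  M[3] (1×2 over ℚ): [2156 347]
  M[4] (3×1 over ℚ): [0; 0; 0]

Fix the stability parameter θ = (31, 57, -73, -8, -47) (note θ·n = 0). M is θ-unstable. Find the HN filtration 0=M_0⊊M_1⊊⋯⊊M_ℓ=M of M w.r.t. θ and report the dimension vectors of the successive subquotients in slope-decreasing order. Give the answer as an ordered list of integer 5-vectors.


Barcode: M ≅ I[1,1]^2, I[1,3], I[1,4], I[2,2], I[5,5]^3. HN layers by μ_θ (5 steps, strictly decreasing):
  μ^(1)=57; μ^(2)=31; μ^(3)=5; μ^(4)=7/4; μ^(5)=-47

((0, 1, 0, 0, 0); (2, 0, 0, 0, 0); (1, 1, 1, 0, 0); (1, 1, 1, 1, 0); (0, 0, 0, 0, 3))


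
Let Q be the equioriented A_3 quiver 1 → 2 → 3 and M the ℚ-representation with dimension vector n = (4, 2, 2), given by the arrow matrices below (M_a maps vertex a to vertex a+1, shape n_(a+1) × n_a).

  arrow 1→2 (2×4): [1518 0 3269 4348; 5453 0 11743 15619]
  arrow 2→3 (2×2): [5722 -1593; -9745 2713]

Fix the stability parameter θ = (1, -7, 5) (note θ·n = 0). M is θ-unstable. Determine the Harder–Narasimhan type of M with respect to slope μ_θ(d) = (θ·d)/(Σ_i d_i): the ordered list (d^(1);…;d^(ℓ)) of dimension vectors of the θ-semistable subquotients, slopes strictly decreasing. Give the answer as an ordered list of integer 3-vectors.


Via rank(M_{q-1}∘⋯∘M_p): M ≅ I[1,1]^2, I[1,3]^2.
μ_θ-semistable layers: μ^(1)=5; μ^(2)=1; μ^(3)=-3

((0, 0, 2); (2, 0, 0); (2, 2, 0))


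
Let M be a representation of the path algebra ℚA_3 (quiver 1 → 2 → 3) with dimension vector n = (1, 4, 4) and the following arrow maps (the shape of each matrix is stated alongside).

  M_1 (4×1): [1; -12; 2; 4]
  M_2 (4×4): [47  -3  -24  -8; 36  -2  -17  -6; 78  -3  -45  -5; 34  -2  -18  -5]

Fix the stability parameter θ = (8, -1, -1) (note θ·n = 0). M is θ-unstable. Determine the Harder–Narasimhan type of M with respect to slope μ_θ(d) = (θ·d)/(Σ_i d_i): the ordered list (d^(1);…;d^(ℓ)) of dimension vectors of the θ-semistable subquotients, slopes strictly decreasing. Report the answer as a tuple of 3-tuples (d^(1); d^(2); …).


Via rank(M_{q-1}∘⋯∘M_p): M ≅ I[1,3], I[2,3]^3.
μ_θ-semistable layers: μ^(1)=2; μ^(2)=-1

((1, 1, 1); (0, 3, 3))
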